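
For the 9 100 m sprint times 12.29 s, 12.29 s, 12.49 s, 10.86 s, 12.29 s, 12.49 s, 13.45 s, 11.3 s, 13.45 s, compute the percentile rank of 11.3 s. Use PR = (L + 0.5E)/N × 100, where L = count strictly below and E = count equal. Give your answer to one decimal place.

N = 9.
Strictly below 11.3: 1. Equal to 11.3: 1.
PR = (1 + 0.5·1)/9 × 100 = 16.7

16.7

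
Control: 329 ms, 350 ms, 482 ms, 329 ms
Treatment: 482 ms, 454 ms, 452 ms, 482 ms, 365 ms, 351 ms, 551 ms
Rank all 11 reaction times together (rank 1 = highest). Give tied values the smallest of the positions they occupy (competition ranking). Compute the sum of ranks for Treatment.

Sorted (descending): 551, 482, 482, 482, 454, 452, 365, 351, 350, 329, 329
The 3 values of 482 occupy positions 2–4 → each gets rank 2.
The 2 values of 329 occupy positions 10–11 → each gets rank 10.
Treatment values → pooled ranks: 482→2, 454→5, 452→6, 482→2, 365→7, 351→8, 551→1
Rank sum = 2 + 5 + 6 + 2 + 7 + 8 + 1 = 31

31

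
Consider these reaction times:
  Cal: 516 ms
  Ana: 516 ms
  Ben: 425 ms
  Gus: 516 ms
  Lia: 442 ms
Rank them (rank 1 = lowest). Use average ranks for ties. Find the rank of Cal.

Sorted (ascending): 425, 442, 516, 516, 516
The 3 values of 516 occupy positions 3–5 → average rank 4.
Cal has value 516 ms → rank 4.

4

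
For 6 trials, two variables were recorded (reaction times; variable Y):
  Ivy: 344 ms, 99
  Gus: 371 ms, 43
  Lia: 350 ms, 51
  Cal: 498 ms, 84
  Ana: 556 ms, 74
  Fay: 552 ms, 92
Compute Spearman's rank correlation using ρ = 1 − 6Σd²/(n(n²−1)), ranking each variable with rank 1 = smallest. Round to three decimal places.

Ranks of variable 1: 1, 3, 2, 4, 6, 5
Ranks of variable 2: 6, 1, 2, 4, 3, 5
d = r₁ − r₂: -5, 2, 0, 0, 3, 0
d²: 25, 4, 0, 0, 9, 0; Σd² = 38
ρ = 1 − 6·38/(6·35) = 1 − 228/210 = -0.086

-0.086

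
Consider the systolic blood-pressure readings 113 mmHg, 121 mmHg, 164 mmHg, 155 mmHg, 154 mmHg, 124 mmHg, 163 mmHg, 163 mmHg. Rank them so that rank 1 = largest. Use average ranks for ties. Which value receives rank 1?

164

Sorted (descending): 164, 163, 163, 155, 154, 124, 121, 113
The 2 values of 163 occupy positions 2–3 → average rank (2+3)/2 = 2.5.
Rank 1 → value 164.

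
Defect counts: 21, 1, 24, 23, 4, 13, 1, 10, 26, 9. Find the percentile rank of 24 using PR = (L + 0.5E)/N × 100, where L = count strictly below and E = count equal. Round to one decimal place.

85.0

N = 10.
Strictly below 24: 8. Equal to 24: 1.
PR = (8 + 0.5·1)/10 × 100 = 85.0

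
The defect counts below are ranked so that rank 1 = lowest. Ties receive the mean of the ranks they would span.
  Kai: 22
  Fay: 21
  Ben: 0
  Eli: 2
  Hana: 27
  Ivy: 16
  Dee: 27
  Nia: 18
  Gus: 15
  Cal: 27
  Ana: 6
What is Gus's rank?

Sorted (ascending): 0, 2, 6, 15, 16, 18, 21, 22, 27, 27, 27
The 3 values of 27 occupy positions 9–11 → average rank 10.
Gus has value 15 → rank 4.

4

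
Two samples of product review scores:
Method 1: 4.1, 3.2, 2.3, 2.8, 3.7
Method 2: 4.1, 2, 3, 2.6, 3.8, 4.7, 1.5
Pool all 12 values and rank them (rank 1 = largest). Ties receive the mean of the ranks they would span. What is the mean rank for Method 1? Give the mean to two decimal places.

6.30

Sorted (descending): 4.7, 4.1, 4.1, 3.8, 3.7, 3.2, 3, 2.8, 2.6, 2.3, 2, 1.5
The 2 values of 4.1 occupy positions 2–3 → average rank (2+3)/2 = 2.5.
Method 1 values → pooled ranks: 4.1→2.5, 3.2→6, 2.3→10, 2.8→8, 3.7→5
Mean rank = (2.5 + 6 + 10 + 8 + 5) / 5 = 6.30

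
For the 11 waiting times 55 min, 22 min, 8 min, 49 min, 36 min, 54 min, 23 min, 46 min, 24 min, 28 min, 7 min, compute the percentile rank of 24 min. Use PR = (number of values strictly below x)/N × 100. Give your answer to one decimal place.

36.4

N = 11.
Strictly below 24: 4. Equal to 24: 1.
PR = 4/11 × 100 = 36.4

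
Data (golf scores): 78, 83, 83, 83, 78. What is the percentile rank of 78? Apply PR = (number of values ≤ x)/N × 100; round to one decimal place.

N = 5.
Strictly below 78: 0. Equal to 78: 2.
PR = 2/5 × 100 = 40.0

40.0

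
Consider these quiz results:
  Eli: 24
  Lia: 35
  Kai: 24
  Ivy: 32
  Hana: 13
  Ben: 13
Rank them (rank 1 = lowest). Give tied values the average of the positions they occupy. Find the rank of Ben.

Sorted (ascending): 13, 13, 24, 24, 32, 35
The 2 values of 13 occupy positions 1–2 → average rank (1+2)/2 = 1.5.
The 2 values of 24 occupy positions 3–4 → average rank (3+4)/2 = 3.5.
Ben has value 13 → rank 1.5.

1.5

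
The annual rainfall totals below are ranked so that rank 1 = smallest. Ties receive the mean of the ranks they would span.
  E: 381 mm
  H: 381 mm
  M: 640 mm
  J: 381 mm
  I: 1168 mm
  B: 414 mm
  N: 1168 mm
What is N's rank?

Sorted (ascending): 381, 381, 381, 414, 640, 1168, 1168
The 3 values of 381 occupy positions 1–3 → average rank 2.
The 2 values of 1168 occupy positions 6–7 → average rank (6+7)/2 = 6.5.
N has value 1168 mm → rank 6.5.

6.5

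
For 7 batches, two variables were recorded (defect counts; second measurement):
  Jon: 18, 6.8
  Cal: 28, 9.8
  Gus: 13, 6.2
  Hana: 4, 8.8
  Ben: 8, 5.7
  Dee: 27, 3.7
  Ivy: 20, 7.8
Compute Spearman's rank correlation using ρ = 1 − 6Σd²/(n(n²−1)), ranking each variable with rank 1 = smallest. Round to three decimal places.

0.107

Ranks of variable 1: 4, 7, 3, 1, 2, 6, 5
Ranks of variable 2: 4, 7, 3, 6, 2, 1, 5
d = r₁ − r₂: 0, 0, 0, -5, 0, 5, 0
d²: 0, 0, 0, 25, 0, 25, 0; Σd² = 50
ρ = 1 − 6·50/(7·48) = 1 − 300/336 = 0.107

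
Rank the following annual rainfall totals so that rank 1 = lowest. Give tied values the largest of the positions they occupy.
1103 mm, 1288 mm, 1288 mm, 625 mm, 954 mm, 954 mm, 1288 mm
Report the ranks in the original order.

4, 7, 7, 1, 3, 3, 7

Sorted (ascending): 625, 954, 954, 1103, 1288, 1288, 1288
The 2 values of 954 occupy positions 2–3 → each gets rank 3.
The 3 values of 1288 occupy positions 5–7 → each gets rank 7.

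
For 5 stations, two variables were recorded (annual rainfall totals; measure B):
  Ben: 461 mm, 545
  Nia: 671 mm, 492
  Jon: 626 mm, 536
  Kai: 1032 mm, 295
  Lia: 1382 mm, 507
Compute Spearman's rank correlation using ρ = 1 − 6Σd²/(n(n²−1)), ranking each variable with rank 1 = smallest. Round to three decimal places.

Ranks of variable 1: 1, 3, 2, 4, 5
Ranks of variable 2: 5, 2, 4, 1, 3
d = r₁ − r₂: -4, 1, -2, 3, 2
d²: 16, 1, 4, 9, 4; Σd² = 34
ρ = 1 − 6·34/(5·24) = 1 − 204/120 = -0.700

-0.700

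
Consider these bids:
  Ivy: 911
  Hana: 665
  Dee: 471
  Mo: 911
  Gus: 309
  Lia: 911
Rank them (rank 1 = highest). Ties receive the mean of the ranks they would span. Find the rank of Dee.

Sorted (descending): 911, 911, 911, 665, 471, 309
The 3 values of 911 occupy positions 1–3 → average rank 2.
Dee has value 471 → rank 5.

5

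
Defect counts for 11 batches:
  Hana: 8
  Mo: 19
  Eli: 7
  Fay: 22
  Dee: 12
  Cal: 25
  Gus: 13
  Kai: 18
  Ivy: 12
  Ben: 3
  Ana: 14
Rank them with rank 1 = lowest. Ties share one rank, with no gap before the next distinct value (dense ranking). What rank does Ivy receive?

Sorted (ascending): 3, 7, 8, 12, 12, 13, 14, 18, 19, 22, 25
The 2 values of 12 share dense rank 4.
Remaining distinct values take the next consecutive integers.
Ivy has value 12 → rank 4.

4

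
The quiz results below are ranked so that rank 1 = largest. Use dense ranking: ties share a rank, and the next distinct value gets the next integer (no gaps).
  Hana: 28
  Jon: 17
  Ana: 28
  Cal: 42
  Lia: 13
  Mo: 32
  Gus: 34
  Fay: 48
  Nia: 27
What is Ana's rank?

Sorted (descending): 48, 42, 34, 32, 28, 28, 27, 17, 13
The 2 values of 28 share dense rank 5.
Remaining distinct values take the next consecutive integers.
Ana has value 28 → rank 5.

5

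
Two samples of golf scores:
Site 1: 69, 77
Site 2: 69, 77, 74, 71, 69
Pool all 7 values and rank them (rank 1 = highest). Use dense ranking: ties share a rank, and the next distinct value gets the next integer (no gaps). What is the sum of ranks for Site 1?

Sorted (descending): 77, 77, 74, 71, 69, 69, 69
The 2 values of 77 share dense rank 1.
The 3 values of 69 share dense rank 4.
Remaining distinct values take the next consecutive integers.
Site 1 values → pooled ranks: 69→4, 77→1
Rank sum = 4 + 1 = 5

5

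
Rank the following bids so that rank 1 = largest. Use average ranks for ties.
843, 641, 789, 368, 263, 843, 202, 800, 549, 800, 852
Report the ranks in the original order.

2.5, 7, 6, 9, 10, 2.5, 11, 4.5, 8, 4.5, 1

Sorted (descending): 852, 843, 843, 800, 800, 789, 641, 549, 368, 263, 202
The 2 values of 843 occupy positions 2–3 → average rank (2+3)/2 = 2.5.
The 2 values of 800 occupy positions 4–5 → average rank (4+5)/2 = 4.5.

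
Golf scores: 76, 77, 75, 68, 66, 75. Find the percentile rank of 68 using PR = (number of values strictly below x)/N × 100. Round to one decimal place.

N = 6.
Strictly below 68: 1. Equal to 68: 1.
PR = 1/6 × 100 = 16.7

16.7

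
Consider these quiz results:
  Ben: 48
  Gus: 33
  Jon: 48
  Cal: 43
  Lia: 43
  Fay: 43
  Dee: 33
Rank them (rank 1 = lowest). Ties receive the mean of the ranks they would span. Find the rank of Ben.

6.5

Sorted (ascending): 33, 33, 43, 43, 43, 48, 48
The 2 values of 33 occupy positions 1–2 → average rank (1+2)/2 = 1.5.
The 3 values of 43 occupy positions 3–5 → average rank 4.
The 2 values of 48 occupy positions 6–7 → average rank (6+7)/2 = 6.5.
Ben has value 48 → rank 6.5.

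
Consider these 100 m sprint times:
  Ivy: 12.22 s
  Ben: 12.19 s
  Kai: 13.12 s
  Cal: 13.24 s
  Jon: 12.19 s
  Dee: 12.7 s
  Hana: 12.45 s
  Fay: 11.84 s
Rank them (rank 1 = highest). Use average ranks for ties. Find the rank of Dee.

Sorted (descending): 13.24, 13.12, 12.7, 12.45, 12.22, 12.19, 12.19, 11.84
The 2 values of 12.19 occupy positions 6–7 → average rank (6+7)/2 = 6.5.
Dee has value 12.7 s → rank 3.

3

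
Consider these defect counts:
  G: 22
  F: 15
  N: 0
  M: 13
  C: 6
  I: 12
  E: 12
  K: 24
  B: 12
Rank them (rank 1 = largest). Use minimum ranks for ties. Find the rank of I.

5

Sorted (descending): 24, 22, 15, 13, 12, 12, 12, 6, 0
The 3 values of 12 occupy positions 5–7 → each gets rank 5.
I has value 12 → rank 5.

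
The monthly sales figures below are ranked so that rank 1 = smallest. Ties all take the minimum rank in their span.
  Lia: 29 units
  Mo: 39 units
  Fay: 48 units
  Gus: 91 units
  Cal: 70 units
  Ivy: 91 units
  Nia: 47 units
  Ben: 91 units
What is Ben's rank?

Sorted (ascending): 29, 39, 47, 48, 70, 91, 91, 91
The 3 values of 91 occupy positions 6–8 → each gets rank 6.
Ben has value 91 units → rank 6.

6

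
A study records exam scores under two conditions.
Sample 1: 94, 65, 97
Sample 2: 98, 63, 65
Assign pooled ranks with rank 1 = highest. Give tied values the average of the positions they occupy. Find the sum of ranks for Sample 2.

Sorted (descending): 98, 97, 94, 65, 65, 63
The 2 values of 65 occupy positions 4–5 → average rank (4+5)/2 = 4.5.
Sample 2 values → pooled ranks: 98→1, 63→6, 65→4.5
Rank sum = 1 + 6 + 4.5 = 11.5

11.5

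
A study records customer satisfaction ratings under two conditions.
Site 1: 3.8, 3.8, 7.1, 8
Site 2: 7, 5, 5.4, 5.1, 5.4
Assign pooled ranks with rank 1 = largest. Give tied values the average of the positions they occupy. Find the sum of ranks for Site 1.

Sorted (descending): 8, 7.1, 7, 5.4, 5.4, 5.1, 5, 3.8, 3.8
The 2 values of 5.4 occupy positions 4–5 → average rank (4+5)/2 = 4.5.
The 2 values of 3.8 occupy positions 8–9 → average rank (8+9)/2 = 8.5.
Site 1 values → pooled ranks: 3.8→8.5, 3.8→8.5, 7.1→2, 8→1
Rank sum = 8.5 + 8.5 + 2 + 1 = 20

20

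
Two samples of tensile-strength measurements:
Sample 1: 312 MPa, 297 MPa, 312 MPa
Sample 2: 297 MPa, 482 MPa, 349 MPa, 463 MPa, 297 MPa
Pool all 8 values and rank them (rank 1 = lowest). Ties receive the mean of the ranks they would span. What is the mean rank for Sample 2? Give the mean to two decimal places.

Sorted (ascending): 297, 297, 297, 312, 312, 349, 463, 482
The 3 values of 297 occupy positions 1–3 → average rank 2.
The 2 values of 312 occupy positions 4–5 → average rank (4+5)/2 = 4.5.
Sample 2 values → pooled ranks: 297→2, 482→8, 349→6, 463→7, 297→2
Mean rank = (2 + 8 + 6 + 7 + 2) / 5 = 5.00

5.00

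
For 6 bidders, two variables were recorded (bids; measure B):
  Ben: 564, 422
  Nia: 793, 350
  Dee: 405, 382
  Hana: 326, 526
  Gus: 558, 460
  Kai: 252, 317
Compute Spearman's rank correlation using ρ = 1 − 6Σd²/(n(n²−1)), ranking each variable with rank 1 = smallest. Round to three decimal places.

Ranks of variable 1: 5, 6, 3, 2, 4, 1
Ranks of variable 2: 4, 2, 3, 6, 5, 1
d = r₁ − r₂: 1, 4, 0, -4, -1, 0
d²: 1, 16, 0, 16, 1, 0; Σd² = 34
ρ = 1 − 6·34/(6·35) = 1 − 204/210 = 0.029

0.029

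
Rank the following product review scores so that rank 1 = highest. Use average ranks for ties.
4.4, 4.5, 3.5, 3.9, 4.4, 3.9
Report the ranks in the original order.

2.5, 1, 6, 4.5, 2.5, 4.5

Sorted (descending): 4.5, 4.4, 4.4, 3.9, 3.9, 3.5
The 2 values of 4.4 occupy positions 2–3 → average rank (2+3)/2 = 2.5.
The 2 values of 3.9 occupy positions 4–5 → average rank (4+5)/2 = 4.5.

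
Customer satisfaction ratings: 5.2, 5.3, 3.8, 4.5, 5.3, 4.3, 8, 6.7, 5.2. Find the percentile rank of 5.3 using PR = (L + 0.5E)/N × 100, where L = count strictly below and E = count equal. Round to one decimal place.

66.7

N = 9.
Strictly below 5.3: 5. Equal to 5.3: 2.
PR = (5 + 0.5·2)/9 × 100 = 66.7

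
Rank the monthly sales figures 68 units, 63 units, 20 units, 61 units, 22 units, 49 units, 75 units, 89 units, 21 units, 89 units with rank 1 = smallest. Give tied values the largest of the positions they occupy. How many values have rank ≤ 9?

Sorted (ascending): 20, 21, 22, 49, 61, 63, 68, 75, 89, 89
The 2 values of 89 occupy positions 9–10 → each gets rank 10.
Ranks ≤ 9: {1, 2, 3, 4, 5, 6, 7, 8} → 8 values.

8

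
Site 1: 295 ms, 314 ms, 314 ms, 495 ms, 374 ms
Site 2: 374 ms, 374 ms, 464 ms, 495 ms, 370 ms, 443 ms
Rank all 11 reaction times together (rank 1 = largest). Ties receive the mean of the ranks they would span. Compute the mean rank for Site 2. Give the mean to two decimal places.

4.75

Sorted (descending): 495, 495, 464, 443, 374, 374, 374, 370, 314, 314, 295
The 2 values of 495 occupy positions 1–2 → average rank (1+2)/2 = 1.5.
The 3 values of 374 occupy positions 5–7 → average rank 6.
The 2 values of 314 occupy positions 9–10 → average rank (9+10)/2 = 9.5.
Site 2 values → pooled ranks: 374→6, 374→6, 464→3, 495→1.5, 370→8, 443→4
Mean rank = (6 + 6 + 3 + 1.5 + 8 + 4) / 6 = 4.75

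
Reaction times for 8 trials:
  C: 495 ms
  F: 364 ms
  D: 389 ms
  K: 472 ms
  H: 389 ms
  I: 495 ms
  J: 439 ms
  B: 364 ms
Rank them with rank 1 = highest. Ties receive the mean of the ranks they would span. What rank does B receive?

Sorted (descending): 495, 495, 472, 439, 389, 389, 364, 364
The 2 values of 495 occupy positions 1–2 → average rank (1+2)/2 = 1.5.
The 2 values of 389 occupy positions 5–6 → average rank (5+6)/2 = 5.5.
The 2 values of 364 occupy positions 7–8 → average rank (7+8)/2 = 7.5.
B has value 364 ms → rank 7.5.

7.5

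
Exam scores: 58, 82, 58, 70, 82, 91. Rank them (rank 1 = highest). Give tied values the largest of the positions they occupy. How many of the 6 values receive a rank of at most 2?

Sorted (descending): 91, 82, 82, 70, 58, 58
The 2 values of 82 occupy positions 2–3 → each gets rank 3.
The 2 values of 58 occupy positions 5–6 → each gets rank 6.
Ranks ≤ 2: {1} → 1 value.

1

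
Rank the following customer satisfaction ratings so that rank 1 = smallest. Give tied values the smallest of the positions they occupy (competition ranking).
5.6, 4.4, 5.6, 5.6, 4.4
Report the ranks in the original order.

3, 1, 3, 3, 1

Sorted (ascending): 4.4, 4.4, 5.6, 5.6, 5.6
The 2 values of 4.4 occupy positions 1–2 → each gets rank 1.
The 3 values of 5.6 occupy positions 3–5 → each gets rank 3.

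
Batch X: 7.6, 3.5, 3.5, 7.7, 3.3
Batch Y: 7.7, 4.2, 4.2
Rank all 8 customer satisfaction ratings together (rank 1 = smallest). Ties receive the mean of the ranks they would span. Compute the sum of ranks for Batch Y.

Sorted (ascending): 3.3, 3.5, 3.5, 4.2, 4.2, 7.6, 7.7, 7.7
The 2 values of 3.5 occupy positions 2–3 → average rank (2+3)/2 = 2.5.
The 2 values of 4.2 occupy positions 4–5 → average rank (4+5)/2 = 4.5.
The 2 values of 7.7 occupy positions 7–8 → average rank (7+8)/2 = 7.5.
Batch Y values → pooled ranks: 7.7→7.5, 4.2→4.5, 4.2→4.5
Rank sum = 7.5 + 4.5 + 4.5 = 16.5

16.5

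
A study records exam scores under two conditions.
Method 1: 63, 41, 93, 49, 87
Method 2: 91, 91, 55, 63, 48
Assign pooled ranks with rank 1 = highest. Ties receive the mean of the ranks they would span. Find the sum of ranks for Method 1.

28.5

Sorted (descending): 93, 91, 91, 87, 63, 63, 55, 49, 48, 41
The 2 values of 91 occupy positions 2–3 → average rank (2+3)/2 = 2.5.
The 2 values of 63 occupy positions 5–6 → average rank (5+6)/2 = 5.5.
Method 1 values → pooled ranks: 63→5.5, 41→10, 93→1, 49→8, 87→4
Rank sum = 5.5 + 10 + 1 + 8 + 4 = 28.5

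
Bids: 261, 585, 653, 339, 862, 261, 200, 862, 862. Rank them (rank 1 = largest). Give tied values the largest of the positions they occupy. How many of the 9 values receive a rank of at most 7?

6

Sorted (descending): 862, 862, 862, 653, 585, 339, 261, 261, 200
The 3 values of 862 occupy positions 1–3 → each gets rank 3.
The 2 values of 261 occupy positions 7–8 → each gets rank 8.
Ranks ≤ 7: {3, 3, 3, 4, 5, 6} → 6 values.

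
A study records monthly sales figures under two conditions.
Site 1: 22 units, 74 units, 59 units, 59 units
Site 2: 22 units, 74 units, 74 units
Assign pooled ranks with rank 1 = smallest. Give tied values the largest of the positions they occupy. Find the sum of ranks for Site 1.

Sorted (ascending): 22, 22, 59, 59, 74, 74, 74
The 2 values of 22 occupy positions 1–2 → each gets rank 2.
The 2 values of 59 occupy positions 3–4 → each gets rank 4.
The 3 values of 74 occupy positions 5–7 → each gets rank 7.
Site 1 values → pooled ranks: 22→2, 74→7, 59→4, 59→4
Rank sum = 2 + 7 + 4 + 4 = 17

17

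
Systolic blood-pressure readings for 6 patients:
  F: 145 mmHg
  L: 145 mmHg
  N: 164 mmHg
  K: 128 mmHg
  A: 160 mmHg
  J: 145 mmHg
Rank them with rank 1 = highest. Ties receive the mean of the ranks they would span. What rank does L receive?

Sorted (descending): 164, 160, 145, 145, 145, 128
The 3 values of 145 occupy positions 3–5 → average rank 4.
L has value 145 mmHg → rank 4.

4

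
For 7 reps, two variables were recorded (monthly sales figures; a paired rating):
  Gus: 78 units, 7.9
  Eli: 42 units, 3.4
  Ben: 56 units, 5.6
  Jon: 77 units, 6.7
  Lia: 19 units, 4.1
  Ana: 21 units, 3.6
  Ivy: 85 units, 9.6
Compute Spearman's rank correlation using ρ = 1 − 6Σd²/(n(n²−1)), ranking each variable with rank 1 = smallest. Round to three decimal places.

0.857

Ranks of variable 1: 6, 3, 4, 5, 1, 2, 7
Ranks of variable 2: 6, 1, 4, 5, 3, 2, 7
d = r₁ − r₂: 0, 2, 0, 0, -2, 0, 0
d²: 0, 4, 0, 0, 4, 0, 0; Σd² = 8
ρ = 1 − 6·8/(7·48) = 1 − 48/336 = 0.857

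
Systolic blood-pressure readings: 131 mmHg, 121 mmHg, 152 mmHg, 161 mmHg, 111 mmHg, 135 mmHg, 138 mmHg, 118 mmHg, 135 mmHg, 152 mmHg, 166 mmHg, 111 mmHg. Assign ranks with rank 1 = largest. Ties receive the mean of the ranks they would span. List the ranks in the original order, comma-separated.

Sorted (descending): 166, 161, 152, 152, 138, 135, 135, 131, 121, 118, 111, 111
The 2 values of 152 occupy positions 3–4 → average rank (3+4)/2 = 3.5.
The 2 values of 135 occupy positions 6–7 → average rank (6+7)/2 = 6.5.
The 2 values of 111 occupy positions 11–12 → average rank (11+12)/2 = 11.5.

8, 9, 3.5, 2, 11.5, 6.5, 5, 10, 6.5, 3.5, 1, 11.5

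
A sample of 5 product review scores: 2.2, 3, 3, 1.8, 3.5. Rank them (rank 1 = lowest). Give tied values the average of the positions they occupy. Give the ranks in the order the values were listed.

2, 3.5, 3.5, 1, 5

Sorted (ascending): 1.8, 2.2, 3, 3, 3.5
The 2 values of 3 occupy positions 3–4 → average rank (3+4)/2 = 3.5.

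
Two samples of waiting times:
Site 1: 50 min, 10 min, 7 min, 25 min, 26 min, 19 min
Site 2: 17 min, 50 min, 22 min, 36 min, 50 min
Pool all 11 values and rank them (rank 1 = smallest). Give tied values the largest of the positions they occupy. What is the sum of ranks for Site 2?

38

Sorted (ascending): 7, 10, 17, 19, 22, 25, 26, 36, 50, 50, 50
The 3 values of 50 occupy positions 9–11 → each gets rank 11.
Site 2 values → pooled ranks: 17→3, 50→11, 22→5, 36→8, 50→11
Rank sum = 3 + 11 + 5 + 8 + 11 = 38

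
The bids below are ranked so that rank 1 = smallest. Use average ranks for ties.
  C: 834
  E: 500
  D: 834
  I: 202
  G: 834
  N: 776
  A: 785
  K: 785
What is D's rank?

Sorted (ascending): 202, 500, 776, 785, 785, 834, 834, 834
The 2 values of 785 occupy positions 4–5 → average rank (4+5)/2 = 4.5.
The 3 values of 834 occupy positions 6–8 → average rank 7.
D has value 834 → rank 7.

7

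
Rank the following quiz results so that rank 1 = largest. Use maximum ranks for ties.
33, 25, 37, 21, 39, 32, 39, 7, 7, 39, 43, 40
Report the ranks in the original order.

7, 9, 6, 10, 5, 8, 5, 12, 12, 5, 1, 2

Sorted (descending): 43, 40, 39, 39, 39, 37, 33, 32, 25, 21, 7, 7
The 3 values of 39 occupy positions 3–5 → each gets rank 5.
The 2 values of 7 occupy positions 11–12 → each gets rank 12.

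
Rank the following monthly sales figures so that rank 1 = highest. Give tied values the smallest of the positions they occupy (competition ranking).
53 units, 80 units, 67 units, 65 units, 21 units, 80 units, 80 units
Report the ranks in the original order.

Sorted (descending): 80, 80, 80, 67, 65, 53, 21
The 3 values of 80 occupy positions 1–3 → each gets rank 1.

6, 1, 4, 5, 7, 1, 1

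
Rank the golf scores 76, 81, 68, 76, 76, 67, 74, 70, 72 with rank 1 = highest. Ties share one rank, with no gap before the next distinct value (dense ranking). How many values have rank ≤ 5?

Sorted (descending): 81, 76, 76, 76, 74, 72, 70, 68, 67
The 3 values of 76 share dense rank 2.
Remaining distinct values take the next consecutive integers.
Ranks ≤ 5: {1, 2, 2, 2, 3, 4, 5} → 7 values.

7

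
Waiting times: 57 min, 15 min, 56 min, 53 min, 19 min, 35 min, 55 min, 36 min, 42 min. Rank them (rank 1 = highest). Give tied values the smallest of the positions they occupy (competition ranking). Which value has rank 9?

Sorted (descending): 57, 56, 55, 53, 42, 36, 35, 19, 15
No ties — each value takes its position as its rank.
Rank 9 → value 15.

15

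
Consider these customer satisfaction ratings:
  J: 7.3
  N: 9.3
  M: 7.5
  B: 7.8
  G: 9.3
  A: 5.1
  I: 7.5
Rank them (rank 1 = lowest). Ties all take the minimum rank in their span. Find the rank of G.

Sorted (ascending): 5.1, 7.3, 7.5, 7.5, 7.8, 9.3, 9.3
The 2 values of 7.5 occupy positions 3–4 → each gets rank 3.
The 2 values of 9.3 occupy positions 6–7 → each gets rank 6.
G has value 9.3 → rank 6.

6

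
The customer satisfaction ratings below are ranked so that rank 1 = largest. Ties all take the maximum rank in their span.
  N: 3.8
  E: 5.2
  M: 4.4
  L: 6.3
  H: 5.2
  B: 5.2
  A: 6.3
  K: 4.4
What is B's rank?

Sorted (descending): 6.3, 6.3, 5.2, 5.2, 5.2, 4.4, 4.4, 3.8
The 2 values of 6.3 occupy positions 1–2 → each gets rank 2.
The 3 values of 5.2 occupy positions 3–5 → each gets rank 5.
The 2 values of 4.4 occupy positions 6–7 → each gets rank 7.
B has value 5.2 → rank 5.

5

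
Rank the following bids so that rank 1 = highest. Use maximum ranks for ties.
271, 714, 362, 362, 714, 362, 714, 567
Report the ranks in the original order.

8, 3, 7, 7, 3, 7, 3, 4

Sorted (descending): 714, 714, 714, 567, 362, 362, 362, 271
The 3 values of 714 occupy positions 1–3 → each gets rank 3.
The 3 values of 362 occupy positions 5–7 → each gets rank 7.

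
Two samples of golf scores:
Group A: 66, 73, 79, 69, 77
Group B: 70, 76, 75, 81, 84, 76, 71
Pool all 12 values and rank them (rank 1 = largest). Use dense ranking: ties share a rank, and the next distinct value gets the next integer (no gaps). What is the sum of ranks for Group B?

Sorted (descending): 84, 81, 79, 77, 76, 76, 75, 73, 71, 70, 69, 66
The 2 values of 76 share dense rank 5.
Remaining distinct values take the next consecutive integers.
Group B values → pooled ranks: 70→9, 76→5, 75→6, 81→2, 84→1, 76→5, 71→8
Rank sum = 9 + 5 + 6 + 2 + 1 + 5 + 8 = 36

36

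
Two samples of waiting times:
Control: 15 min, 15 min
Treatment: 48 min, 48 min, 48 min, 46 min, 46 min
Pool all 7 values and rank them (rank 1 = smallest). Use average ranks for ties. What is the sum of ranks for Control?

Sorted (ascending): 15, 15, 46, 46, 48, 48, 48
The 2 values of 15 occupy positions 1–2 → average rank (1+2)/2 = 1.5.
The 2 values of 46 occupy positions 3–4 → average rank (3+4)/2 = 3.5.
The 3 values of 48 occupy positions 5–7 → average rank 6.
Control values → pooled ranks: 15→1.5, 15→1.5
Rank sum = 1.5 + 1.5 = 3

3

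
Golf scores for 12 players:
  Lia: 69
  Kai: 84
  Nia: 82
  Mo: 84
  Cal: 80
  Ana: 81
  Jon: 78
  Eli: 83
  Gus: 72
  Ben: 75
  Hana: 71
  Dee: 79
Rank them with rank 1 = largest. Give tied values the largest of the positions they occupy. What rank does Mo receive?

Sorted (descending): 84, 84, 83, 82, 81, 80, 79, 78, 75, 72, 71, 69
The 2 values of 84 occupy positions 1–2 → each gets rank 2.
Mo has value 84 → rank 2.

2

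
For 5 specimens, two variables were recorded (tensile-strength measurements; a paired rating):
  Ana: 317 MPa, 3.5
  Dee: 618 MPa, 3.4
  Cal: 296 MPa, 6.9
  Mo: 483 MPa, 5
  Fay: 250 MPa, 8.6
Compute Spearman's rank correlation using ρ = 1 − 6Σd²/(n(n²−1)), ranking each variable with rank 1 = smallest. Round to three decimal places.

Ranks of variable 1: 3, 5, 2, 4, 1
Ranks of variable 2: 2, 1, 4, 3, 5
d = r₁ − r₂: 1, 4, -2, 1, -4
d²: 1, 16, 4, 1, 16; Σd² = 38
ρ = 1 − 6·38/(5·24) = 1 − 228/120 = -0.900

-0.900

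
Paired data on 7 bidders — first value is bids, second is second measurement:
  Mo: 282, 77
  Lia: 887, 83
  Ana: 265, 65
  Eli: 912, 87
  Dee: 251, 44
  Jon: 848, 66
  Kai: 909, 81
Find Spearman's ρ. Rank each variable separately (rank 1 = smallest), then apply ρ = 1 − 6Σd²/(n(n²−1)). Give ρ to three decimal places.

0.929

Ranks of variable 1: 3, 5, 2, 7, 1, 4, 6
Ranks of variable 2: 4, 6, 2, 7, 1, 3, 5
d = r₁ − r₂: -1, -1, 0, 0, 0, 1, 1
d²: 1, 1, 0, 0, 0, 1, 1; Σd² = 4
ρ = 1 − 6·4/(7·48) = 1 − 24/336 = 0.929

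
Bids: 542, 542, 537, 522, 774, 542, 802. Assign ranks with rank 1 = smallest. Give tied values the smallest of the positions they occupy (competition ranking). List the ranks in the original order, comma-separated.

3, 3, 2, 1, 6, 3, 7

Sorted (ascending): 522, 537, 542, 542, 542, 774, 802
The 3 values of 542 occupy positions 3–5 → each gets rank 3.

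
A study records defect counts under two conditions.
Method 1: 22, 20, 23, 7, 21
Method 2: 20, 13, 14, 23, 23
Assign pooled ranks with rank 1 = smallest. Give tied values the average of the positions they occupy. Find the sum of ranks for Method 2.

27.5

Sorted (ascending): 7, 13, 14, 20, 20, 21, 22, 23, 23, 23
The 2 values of 20 occupy positions 4–5 → average rank (4+5)/2 = 4.5.
The 3 values of 23 occupy positions 8–10 → average rank 9.
Method 2 values → pooled ranks: 20→4.5, 13→2, 14→3, 23→9, 23→9
Rank sum = 4.5 + 2 + 3 + 9 + 9 = 27.5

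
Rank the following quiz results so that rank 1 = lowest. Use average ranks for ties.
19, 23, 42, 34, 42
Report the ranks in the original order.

1, 2, 4.5, 3, 4.5

Sorted (ascending): 19, 23, 34, 42, 42
The 2 values of 42 occupy positions 4–5 → average rank (4+5)/2 = 4.5.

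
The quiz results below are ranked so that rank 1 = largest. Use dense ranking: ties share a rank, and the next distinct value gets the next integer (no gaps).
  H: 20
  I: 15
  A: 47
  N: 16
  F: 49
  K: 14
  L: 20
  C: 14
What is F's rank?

1

Sorted (descending): 49, 47, 20, 20, 16, 15, 14, 14
The 2 values of 20 share dense rank 3.
The 2 values of 14 share dense rank 6.
Remaining distinct values take the next consecutive integers.
F has value 49 → rank 1.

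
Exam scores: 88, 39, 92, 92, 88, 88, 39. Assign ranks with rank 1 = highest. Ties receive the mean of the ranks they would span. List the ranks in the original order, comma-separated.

Sorted (descending): 92, 92, 88, 88, 88, 39, 39
The 2 values of 92 occupy positions 1–2 → average rank (1+2)/2 = 1.5.
The 3 values of 88 occupy positions 3–5 → average rank 4.
The 2 values of 39 occupy positions 6–7 → average rank (6+7)/2 = 6.5.

4, 6.5, 1.5, 1.5, 4, 4, 6.5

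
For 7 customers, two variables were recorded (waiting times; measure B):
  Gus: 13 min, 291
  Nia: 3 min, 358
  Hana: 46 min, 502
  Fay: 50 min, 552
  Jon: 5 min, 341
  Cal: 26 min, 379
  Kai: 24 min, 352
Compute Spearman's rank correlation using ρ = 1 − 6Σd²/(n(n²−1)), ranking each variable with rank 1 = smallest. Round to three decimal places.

Ranks of variable 1: 3, 1, 6, 7, 2, 5, 4
Ranks of variable 2: 1, 4, 6, 7, 2, 5, 3
d = r₁ − r₂: 2, -3, 0, 0, 0, 0, 1
d²: 4, 9, 0, 0, 0, 0, 1; Σd² = 14
ρ = 1 − 6·14/(7·48) = 1 − 84/336 = 0.750

0.750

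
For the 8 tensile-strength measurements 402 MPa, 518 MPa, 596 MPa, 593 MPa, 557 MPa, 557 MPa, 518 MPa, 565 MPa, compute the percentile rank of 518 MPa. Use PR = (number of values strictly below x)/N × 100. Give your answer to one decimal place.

N = 8.
Strictly below 518: 1. Equal to 518: 2.
PR = 1/8 × 100 = 12.5

12.5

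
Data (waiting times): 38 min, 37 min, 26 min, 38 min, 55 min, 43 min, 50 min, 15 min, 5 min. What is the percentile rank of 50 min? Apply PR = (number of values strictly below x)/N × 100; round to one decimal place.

N = 9.
Strictly below 50: 7. Equal to 50: 1.
PR = 7/9 × 100 = 77.8

77.8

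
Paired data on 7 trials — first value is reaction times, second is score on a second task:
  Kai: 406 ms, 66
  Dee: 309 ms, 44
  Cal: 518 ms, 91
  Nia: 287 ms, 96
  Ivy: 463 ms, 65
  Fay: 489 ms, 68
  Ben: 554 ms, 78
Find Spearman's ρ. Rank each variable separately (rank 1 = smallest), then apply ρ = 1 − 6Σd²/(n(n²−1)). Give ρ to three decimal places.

Ranks of variable 1: 3, 2, 6, 1, 4, 5, 7
Ranks of variable 2: 3, 1, 6, 7, 2, 4, 5
d = r₁ − r₂: 0, 1, 0, -6, 2, 1, 2
d²: 0, 1, 0, 36, 4, 1, 4; Σd² = 46
ρ = 1 − 6·46/(7·48) = 1 − 276/336 = 0.179

0.179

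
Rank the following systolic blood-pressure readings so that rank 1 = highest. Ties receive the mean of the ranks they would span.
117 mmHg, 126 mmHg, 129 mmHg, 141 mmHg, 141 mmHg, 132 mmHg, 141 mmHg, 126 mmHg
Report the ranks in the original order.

Sorted (descending): 141, 141, 141, 132, 129, 126, 126, 117
The 3 values of 141 occupy positions 1–3 → average rank 2.
The 2 values of 126 occupy positions 6–7 → average rank (6+7)/2 = 6.5.

8, 6.5, 5, 2, 2, 4, 2, 6.5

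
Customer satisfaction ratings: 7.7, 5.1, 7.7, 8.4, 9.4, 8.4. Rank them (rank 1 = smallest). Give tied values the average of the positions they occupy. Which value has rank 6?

9.4

Sorted (ascending): 5.1, 7.7, 7.7, 8.4, 8.4, 9.4
The 2 values of 7.7 occupy positions 2–3 → average rank (2+3)/2 = 2.5.
The 2 values of 8.4 occupy positions 4–5 → average rank (4+5)/2 = 4.5.
Rank 6 → value 9.4.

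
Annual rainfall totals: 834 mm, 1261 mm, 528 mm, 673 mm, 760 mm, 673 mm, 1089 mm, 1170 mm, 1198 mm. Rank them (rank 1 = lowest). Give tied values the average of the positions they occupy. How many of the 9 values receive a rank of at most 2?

Sorted (ascending): 528, 673, 673, 760, 834, 1089, 1170, 1198, 1261
The 2 values of 673 occupy positions 2–3 → average rank (2+3)/2 = 2.5.
Ranks ≤ 2: {1} → 1 value.

1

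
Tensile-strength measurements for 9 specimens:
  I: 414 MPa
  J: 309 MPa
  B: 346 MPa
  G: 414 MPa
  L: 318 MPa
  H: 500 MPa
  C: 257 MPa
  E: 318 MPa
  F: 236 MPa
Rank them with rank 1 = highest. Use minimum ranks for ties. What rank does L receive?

5

Sorted (descending): 500, 414, 414, 346, 318, 318, 309, 257, 236
The 2 values of 414 occupy positions 2–3 → each gets rank 2.
The 2 values of 318 occupy positions 5–6 → each gets rank 5.
L has value 318 MPa → rank 5.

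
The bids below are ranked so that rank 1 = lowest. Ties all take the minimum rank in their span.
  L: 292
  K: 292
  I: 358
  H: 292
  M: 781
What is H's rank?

1

Sorted (ascending): 292, 292, 292, 358, 781
The 3 values of 292 occupy positions 1–3 → each gets rank 1.
H has value 292 → rank 1.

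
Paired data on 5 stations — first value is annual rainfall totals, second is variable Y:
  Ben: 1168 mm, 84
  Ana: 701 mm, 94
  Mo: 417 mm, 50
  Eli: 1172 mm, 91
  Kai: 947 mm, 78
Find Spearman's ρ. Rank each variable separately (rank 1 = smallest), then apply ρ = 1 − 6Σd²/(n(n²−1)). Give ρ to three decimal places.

0.400

Ranks of variable 1: 4, 2, 1, 5, 3
Ranks of variable 2: 3, 5, 1, 4, 2
d = r₁ − r₂: 1, -3, 0, 1, 1
d²: 1, 9, 0, 1, 1; Σd² = 12
ρ = 1 − 6·12/(5·24) = 1 − 72/120 = 0.400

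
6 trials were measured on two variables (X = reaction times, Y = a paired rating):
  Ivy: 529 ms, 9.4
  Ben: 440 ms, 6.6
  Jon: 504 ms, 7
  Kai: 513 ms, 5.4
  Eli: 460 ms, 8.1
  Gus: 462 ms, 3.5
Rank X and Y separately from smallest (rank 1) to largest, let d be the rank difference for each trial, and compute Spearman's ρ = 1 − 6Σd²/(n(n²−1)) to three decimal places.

0.257

Ranks of variable 1: 6, 1, 4, 5, 2, 3
Ranks of variable 2: 6, 3, 4, 2, 5, 1
d = r₁ − r₂: 0, -2, 0, 3, -3, 2
d²: 0, 4, 0, 9, 9, 4; Σd² = 26
ρ = 1 − 6·26/(6·35) = 1 − 156/210 = 0.257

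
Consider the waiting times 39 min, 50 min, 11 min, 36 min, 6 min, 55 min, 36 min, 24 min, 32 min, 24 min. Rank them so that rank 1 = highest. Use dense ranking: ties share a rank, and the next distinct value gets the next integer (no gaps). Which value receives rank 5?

32

Sorted (descending): 55, 50, 39, 36, 36, 32, 24, 24, 11, 6
The 2 values of 36 share dense rank 4.
The 2 values of 24 share dense rank 6.
Remaining distinct values take the next consecutive integers.
Rank 5 → value 32.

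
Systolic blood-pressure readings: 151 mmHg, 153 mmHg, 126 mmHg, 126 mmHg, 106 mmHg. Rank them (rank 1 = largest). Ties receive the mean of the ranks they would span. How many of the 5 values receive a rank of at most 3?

Sorted (descending): 153, 151, 126, 126, 106
The 2 values of 126 occupy positions 3–4 → average rank (3+4)/2 = 3.5.
Ranks ≤ 3: {1, 2} → 2 values.

2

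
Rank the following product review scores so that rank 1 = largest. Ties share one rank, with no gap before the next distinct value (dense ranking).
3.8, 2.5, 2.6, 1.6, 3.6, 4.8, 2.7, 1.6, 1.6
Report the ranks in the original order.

2, 6, 5, 7, 3, 1, 4, 7, 7

Sorted (descending): 4.8, 3.8, 3.6, 2.7, 2.6, 2.5, 1.6, 1.6, 1.6
The 3 values of 1.6 share dense rank 7.
Remaining distinct values take the next consecutive integers.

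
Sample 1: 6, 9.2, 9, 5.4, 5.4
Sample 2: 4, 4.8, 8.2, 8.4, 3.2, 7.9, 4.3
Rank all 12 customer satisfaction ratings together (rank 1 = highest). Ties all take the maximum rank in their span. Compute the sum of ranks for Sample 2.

Sorted (descending): 9.2, 9, 8.4, 8.2, 7.9, 6, 5.4, 5.4, 4.8, 4.3, 4, 3.2
The 2 values of 5.4 occupy positions 7–8 → each gets rank 8.
Sample 2 values → pooled ranks: 4→11, 4.8→9, 8.2→4, 8.4→3, 3.2→12, 7.9→5, 4.3→10
Rank sum = 11 + 9 + 4 + 3 + 12 + 5 + 10 = 54

54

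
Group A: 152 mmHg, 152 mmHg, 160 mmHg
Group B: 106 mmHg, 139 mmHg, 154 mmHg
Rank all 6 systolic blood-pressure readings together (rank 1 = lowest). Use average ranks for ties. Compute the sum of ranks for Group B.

8

Sorted (ascending): 106, 139, 152, 152, 154, 160
The 2 values of 152 occupy positions 3–4 → average rank (3+4)/2 = 3.5.
Group B values → pooled ranks: 106→1, 139→2, 154→5
Rank sum = 1 + 2 + 5 = 8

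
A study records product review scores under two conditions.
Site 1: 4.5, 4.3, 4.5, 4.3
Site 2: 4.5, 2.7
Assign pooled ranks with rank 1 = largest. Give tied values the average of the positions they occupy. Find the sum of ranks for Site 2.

Sorted (descending): 4.5, 4.5, 4.5, 4.3, 4.3, 2.7
The 3 values of 4.5 occupy positions 1–3 → average rank 2.
The 2 values of 4.3 occupy positions 4–5 → average rank (4+5)/2 = 4.5.
Site 2 values → pooled ranks: 4.5→2, 2.7→6
Rank sum = 2 + 6 = 8

8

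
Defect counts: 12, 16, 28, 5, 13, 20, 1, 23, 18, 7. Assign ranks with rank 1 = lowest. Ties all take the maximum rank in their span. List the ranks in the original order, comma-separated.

4, 6, 10, 2, 5, 8, 1, 9, 7, 3

Sorted (ascending): 1, 5, 7, 12, 13, 16, 18, 20, 23, 28
No ties — each value takes its position as its rank.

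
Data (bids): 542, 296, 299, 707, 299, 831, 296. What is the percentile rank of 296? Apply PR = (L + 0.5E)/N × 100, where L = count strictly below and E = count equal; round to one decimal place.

N = 7.
Strictly below 296: 0. Equal to 296: 2.
PR = (0 + 0.5·2)/7 × 100 = 14.3

14.3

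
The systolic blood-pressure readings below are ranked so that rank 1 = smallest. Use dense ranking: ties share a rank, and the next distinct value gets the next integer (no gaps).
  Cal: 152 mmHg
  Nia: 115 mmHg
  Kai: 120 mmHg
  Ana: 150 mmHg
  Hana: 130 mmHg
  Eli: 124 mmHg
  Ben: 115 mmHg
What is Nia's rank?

Sorted (ascending): 115, 115, 120, 124, 130, 150, 152
The 2 values of 115 share dense rank 1.
Remaining distinct values take the next consecutive integers.
Nia has value 115 mmHg → rank 1.

1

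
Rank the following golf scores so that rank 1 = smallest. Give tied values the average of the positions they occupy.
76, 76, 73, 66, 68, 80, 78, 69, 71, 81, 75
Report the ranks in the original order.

Sorted (ascending): 66, 68, 69, 71, 73, 75, 76, 76, 78, 80, 81
The 2 values of 76 occupy positions 7–8 → average rank (7+8)/2 = 7.5.

7.5, 7.5, 5, 1, 2, 10, 9, 3, 4, 11, 6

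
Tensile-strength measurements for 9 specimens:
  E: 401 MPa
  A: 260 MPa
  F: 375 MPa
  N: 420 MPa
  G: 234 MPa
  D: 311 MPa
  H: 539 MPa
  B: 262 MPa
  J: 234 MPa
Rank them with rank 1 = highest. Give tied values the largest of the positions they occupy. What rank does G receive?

Sorted (descending): 539, 420, 401, 375, 311, 262, 260, 234, 234
The 2 values of 234 occupy positions 8–9 → each gets rank 9.
G has value 234 MPa → rank 9.

9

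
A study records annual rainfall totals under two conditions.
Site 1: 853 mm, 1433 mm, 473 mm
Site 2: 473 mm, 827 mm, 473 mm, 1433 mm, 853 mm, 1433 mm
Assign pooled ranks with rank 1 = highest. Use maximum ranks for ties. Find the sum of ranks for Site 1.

17

Sorted (descending): 1433, 1433, 1433, 853, 853, 827, 473, 473, 473
The 3 values of 1433 occupy positions 1–3 → each gets rank 3.
The 2 values of 853 occupy positions 4–5 → each gets rank 5.
The 3 values of 473 occupy positions 7–9 → each gets rank 9.
Site 1 values → pooled ranks: 853→5, 1433→3, 473→9
Rank sum = 5 + 3 + 9 = 17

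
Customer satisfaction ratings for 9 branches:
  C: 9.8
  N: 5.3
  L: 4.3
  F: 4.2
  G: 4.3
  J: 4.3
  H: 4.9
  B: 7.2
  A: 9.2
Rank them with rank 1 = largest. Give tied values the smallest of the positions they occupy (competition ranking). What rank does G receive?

6

Sorted (descending): 9.8, 9.2, 7.2, 5.3, 4.9, 4.3, 4.3, 4.3, 4.2
The 3 values of 4.3 occupy positions 6–8 → each gets rank 6.
G has value 4.3 → rank 6.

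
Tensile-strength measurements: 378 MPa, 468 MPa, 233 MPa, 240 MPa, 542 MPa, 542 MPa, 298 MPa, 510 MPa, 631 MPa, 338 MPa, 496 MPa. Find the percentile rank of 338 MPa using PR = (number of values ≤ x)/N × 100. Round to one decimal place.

N = 11.
Strictly below 338: 3. Equal to 338: 1.
PR = 4/11 × 100 = 36.4

36.4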